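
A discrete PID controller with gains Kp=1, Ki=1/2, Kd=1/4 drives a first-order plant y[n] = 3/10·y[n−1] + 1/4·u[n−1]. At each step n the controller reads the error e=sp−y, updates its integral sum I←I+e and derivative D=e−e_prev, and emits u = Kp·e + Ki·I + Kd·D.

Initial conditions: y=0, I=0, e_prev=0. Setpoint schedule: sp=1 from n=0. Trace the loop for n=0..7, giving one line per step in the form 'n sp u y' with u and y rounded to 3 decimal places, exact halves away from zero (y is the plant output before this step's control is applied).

(exact arithmetic carried between steps; '≈' marks a value shown rounded to 6 d.p. or computed from one; I and e_prev carry over from the previous line; the table rounds u and y to 3 d.p., halves away from zero)
n=0: y=0, sp=1, e=sp−y=1; I=1, D=e−e_prev=1; u=1·1+1/2·1+1/4·1=1.75; next y=3/10·0+1/4·1.75=0.4375
n=1: y=0.4375, sp=1, e=sp−y=0.5625; I=1.5625, D=e−e_prev=-0.4375; u=1·0.5625+1/2·1.5625+1/4·(-0.4375)=1.234375; next y=3/10·0.4375+1/4·1.234375≈0.439844
n=2: y≈0.439844, sp=1, e=sp−y≈0.560156; I≈2.122656, D=e−e_prev≈-0.002344; u=1·0.560156+1/2·2.122656+1/4·(-0.002344)≈1.620898; next y=3/10·0.439844+1/4·1.620898≈0.537178
n=3: y≈0.537178, sp=1, e=sp−y≈0.462822; I≈2.585479, D=e−e_prev≈-0.097334; u=1·0.462822+1/2·2.585479+1/4·(-0.097334)≈1.731228; next y=3/10·0.537178+1/4·1.731228≈0.593960
n=4: y≈0.593960, sp=1, e=sp−y≈0.406040; I≈2.991518, D=e−e_prev≈-0.056783; u=1·0.406040+1/2·2.991518+1/4·(-0.056783)≈1.887603; next y=3/10·0.593960+1/4·1.887603≈0.650089
n=5: y≈0.650089, sp=1, e=sp−y≈0.349911; I≈3.341429, D=e−e_prev≈-0.056129; u=1·0.349911+1/2·3.341429+1/4·(-0.056129)≈2.006594; next y=3/10·0.650089+1/4·2.006594≈0.696675
n=6: y≈0.696675, sp=1, e=sp−y≈0.303325; I≈3.644754, D=e−e_prev≈-0.046586; u=1·0.303325+1/2·3.644754+1/4·(-0.046586)≈2.114055; next y=3/10·0.696675+1/4·2.114055≈0.737516
n=7: y≈0.737516, sp=1, e=sp−y≈0.262484; I≈3.907238, D=e−e_prev≈-0.040841; u=1·0.262484+1/2·3.907238+1/4·(-0.040841)≈2.205892; next y=3/10·0.737516+1/4·2.205892≈0.772728

0 1 1.750 0.000
1 1 1.234 0.438
2 1 1.621 0.440
3 1 1.731 0.537
4 1 1.888 0.594
5 1 2.007 0.650
6 1 2.114 0.697
7 1 2.206 0.738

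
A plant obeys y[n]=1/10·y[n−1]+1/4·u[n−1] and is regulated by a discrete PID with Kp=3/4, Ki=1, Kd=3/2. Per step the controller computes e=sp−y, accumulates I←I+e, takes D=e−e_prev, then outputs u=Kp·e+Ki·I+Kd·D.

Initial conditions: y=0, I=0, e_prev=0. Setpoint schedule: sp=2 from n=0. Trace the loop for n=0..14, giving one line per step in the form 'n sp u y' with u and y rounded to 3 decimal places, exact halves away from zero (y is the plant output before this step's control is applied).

(exact arithmetic carried between steps; '≈' marks a value shown rounded to 6 d.p. or computed from one; I and e_prev carry over from the previous line; the table rounds u and y to 3 d.p., halves away from zero)
n=0: y=0, sp=2, e=sp−y=2; I=2, D=e−e_prev=2; u=3/4·2+1·2+3/2·2=6.5; next y=1/10·0+1/4·6.5=1.625
n=1: y=1.625, sp=2, e=sp−y=0.375; I=2.375, D=e−e_prev=-1.625; u=3/4·0.375+1·2.375+3/2·(-1.625)=0.21875; next y=1/10·1.625+1/4·0.21875≈0.217188
n=2: y≈0.217188, sp=2, e=sp−y≈1.782813; I≈4.157813, D=e−e_prev≈1.407813; u=3/4·1.782813+1·4.157813+3/2·1.407813≈7.606641; next y=1/10·0.217188+1/4·7.606641≈1.923379
n=3: y≈1.923379, sp=2, e=sp−y≈0.076621; I≈4.234434, D=e−e_prev≈-1.706191; u=3/4·0.076621+1·4.234434+3/2·(-1.706191)≈1.732612; next y=1/10·1.923379+1/4·1.732612≈0.625491
n=4: y≈0.625491, sp=2, e=sp−y≈1.374509; I≈5.608943, D=e−e_prev≈1.297888; u=3/4·1.374509+1·5.608943+3/2·1.297888≈8.586656; next y=1/10·0.625491+1/4·8.586656≈2.209213
n=5: y≈2.209213, sp=2, e=sp−y≈-0.209213; I≈5.399729, D=e−e_prev≈-1.583722; u=3/4·(-0.209213)+1·5.399729+3/2·(-1.583722)≈2.867236; next y=1/10·2.209213+1/4·2.867236≈0.937730
n=6: y≈0.937730, sp=2, e=sp−y≈1.062270; I≈6.461999, D=e−e_prev≈1.271483; u=3/4·1.062270+1·6.461999+3/2·1.271483≈9.165925; next y=1/10·0.937730+1/4·9.165925≈2.385254
n=7: y≈2.385254, sp=2, e=sp−y≈-0.385254; I≈6.076745, D=e−e_prev≈-1.447524; u=3/4·(-0.385254)+1·6.076745+3/2·(-1.447524)≈3.616518; next y=1/10·2.385254+1/4·3.616518≈1.142655
n=8: y≈1.142655, sp=2, e=sp−y≈0.857345; I≈6.934090, D=e−e_prev≈1.242600; u=3/4·0.857345+1·6.934090+3/2·1.242600≈9.440998; next y=1/10·1.142655+1/4·9.440998≈2.474515
n=9: y≈2.474515, sp=2, e=sp−y≈-0.474515; I≈6.459575, D=e−e_prev≈-1.331860; u=3/4·(-0.474515)+1·6.459575+3/2·(-1.331860)≈4.105899; next y=1/10·2.474515+1/4·4.105899≈1.273926
n=10: y≈1.273926, sp=2, e=sp−y≈0.726074; I≈7.185649, D=e−e_prev≈1.200589; u=3/4·0.726074+1·7.185649+3/2·1.200589≈9.531087; next y=1/10·1.273926+1/4·9.531087≈2.510164
n=11: y≈2.510164, sp=2, e=sp−y≈-0.510164; I≈6.675484, D=e−e_prev≈-1.236238; u=3/4·(-0.510164)+1·6.675484+3/2·(-1.236238)≈4.438503; next y=1/10·2.510164+1/4·4.438503≈1.360642
n=12: y≈1.360642, sp=2, e=sp−y≈0.639358; I≈7.314842, D=e−e_prev≈1.149522; u=3/4·0.639358+1·7.314842+3/2·1.149522≈9.518643; next y=1/10·1.360642+1/4·9.518643≈2.515725
n=13: y≈2.515725, sp=2, e=sp−y≈-0.515725; I≈6.799117, D=e−e_prev≈-1.155083; u=3/4·(-0.515725)+1·6.799117+3/2·(-1.155083)≈4.679699; next y=1/10·2.515725+1/4·4.679699≈1.421497
n=14: y≈1.421497, sp=2, e=sp−y≈0.578503; I≈7.377620, D=e−e_prev≈1.094228; u=3/4·0.578503+1·7.377620+3/2·1.094228≈9.452839; next y=1/10·1.421497+1/4·9.452839≈2.505359

0 2 6.500 0.000
1 2 0.219 1.625
2 2 7.607 0.217
3 2 1.733 1.923
4 2 8.587 0.625
5 2 2.867 2.209
6 2 9.166 0.938
7 2 3.617 2.385
8 2 9.441 1.143
9 2 4.106 2.475
10 2 9.531 1.274
11 2 4.439 2.510
12 2 9.519 1.361
13 2 4.680 2.516
14 2 9.453 1.421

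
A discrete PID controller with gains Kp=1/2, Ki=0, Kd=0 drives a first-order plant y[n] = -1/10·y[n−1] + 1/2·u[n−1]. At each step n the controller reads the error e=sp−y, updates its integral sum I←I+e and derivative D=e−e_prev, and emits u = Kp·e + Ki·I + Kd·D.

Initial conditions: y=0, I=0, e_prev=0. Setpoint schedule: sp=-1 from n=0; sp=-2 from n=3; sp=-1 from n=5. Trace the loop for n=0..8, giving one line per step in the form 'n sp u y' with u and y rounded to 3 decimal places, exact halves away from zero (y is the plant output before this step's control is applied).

0 -1 -0.500 0.000
1 -1 -0.375 -0.250
2 -1 -0.419 -0.163
3 -2 -0.903 -0.193
4 -2 -0.784 -0.432
5 -1 -0.326 -0.349
6 -1 -0.436 -0.128
7 -1 -0.397 -0.205
8 -1 -0.411 -0.178

(exact arithmetic carried between steps; '≈' marks a value shown rounded to 6 d.p. or computed from one; I and e_prev carry over from the previous line; the table rounds u and y to 3 d.p., halves away from zero)
n=0: y=0, sp=-1, e=sp−y=-1; I=-1, D=e−e_prev=-1; u=1/2·(-1)+0·(-1)+0·(-1)=-0.5; next y=-1/10·0+1/2·(-0.5)=-0.25
n=1: y=-0.25, sp=-1, e=sp−y=-0.75; I=-1.75, D=e−e_prev=0.25; u=1/2·(-0.75)+0·(-1.75)+0·0.25=-0.375; next y=-1/10·(-0.25)+1/2·(-0.375)=-0.1625
n=2: y=-0.1625, sp=-1, e=sp−y=-0.8375; I=-2.5875, D=e−e_prev=-0.0875; u=1/2·(-0.8375)+0·(-2.5875)+0·(-0.0875)=-0.41875; next y=-1/10·(-0.1625)+1/2·(-0.41875)=-0.193125
n=3: y=-0.193125, sp=-2, e=sp−y=-1.806875; I=-4.394375, D=e−e_prev=-0.969375; u=1/2·(-1.806875)+0·(-4.394375)+0·(-0.969375)≈-0.903438; next y=-1/10·(-0.193125)+1/2·(-0.903438)≈-0.432406
n=4: y≈-0.432406, sp=-2, e=sp−y≈-1.567594; I≈-5.961969, D=e−e_prev≈0.239281; u=1/2·(-1.567594)+0·(-5.961969)+0·0.239281≈-0.783797; next y=-1/10·(-0.432406)+1/2·(-0.783797)≈-0.348658
n=5: y≈-0.348658, sp=-1, e=sp−y≈-0.651342; I≈-6.613311, D=e−e_prev≈0.916252; u=1/2·(-0.651342)+0·(-6.613311)+0·0.916252≈-0.325671; next y=-1/10·(-0.348658)+1/2·(-0.325671)≈-0.127970
n=6: y≈-0.127970, sp=-1, e=sp−y≈-0.872030; I≈-7.485341, D=e−e_prev≈-0.220688; u=1/2·(-0.872030)+0·(-7.485341)+0·(-0.220688)≈-0.436015; next y=-1/10·(-0.127970)+1/2·(-0.436015)≈-0.205211
n=7: y≈-0.205211, sp=-1, e=sp−y≈-0.794789; I≈-8.280131, D=e−e_prev≈0.077241; u=1/2·(-0.794789)+0·(-8.280131)+0·0.077241≈-0.397395; next y=-1/10·(-0.205211)+1/2·(-0.397395)≈-0.178176
n=8: y≈-0.178176, sp=-1, e=sp−y≈-0.821824; I≈-9.101954, D=e−e_prev≈-0.027034; u=1/2·(-0.821824)+0·(-9.101954)+0·(-0.027034)≈-0.410912; next y=-1/10·(-0.178176)+1/2·(-0.410912)≈-0.187638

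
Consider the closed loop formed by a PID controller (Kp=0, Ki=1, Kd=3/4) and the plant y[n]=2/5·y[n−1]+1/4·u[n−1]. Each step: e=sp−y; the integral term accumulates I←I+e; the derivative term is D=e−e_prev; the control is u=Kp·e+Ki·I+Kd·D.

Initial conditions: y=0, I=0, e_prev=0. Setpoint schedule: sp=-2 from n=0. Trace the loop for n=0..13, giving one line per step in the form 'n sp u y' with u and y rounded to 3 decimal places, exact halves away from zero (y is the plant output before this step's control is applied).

(exact arithmetic carried between steps; '≈' marks a value shown rounded to 6 d.p. or computed from one; I and e_prev carry over from the previous line; the table rounds u and y to 3 d.p., halves away from zero)
n=0: y=0, sp=-2, e=sp−y=-2; I=-2, D=e−e_prev=-2; u=0·(-2)+1·(-2)+3/4·(-2)=-3.5; next y=2/5·0+1/4·(-3.5)=-0.875
n=1: y=-0.875, sp=-2, e=sp−y=-1.125; I=-3.125, D=e−e_prev=0.875; u=0·(-1.125)+1·(-3.125)+3/4·0.875=-2.46875; next y=2/5·(-0.875)+1/4·(-2.46875)≈-0.967188
n=2: y≈-0.967188, sp=-2, e=sp−y≈-1.032813; I≈-4.157813, D=e−e_prev≈0.092188; u=0·(-1.032813)+1·(-4.157813)+3/4·0.092188≈-4.088672; next y=2/5·(-0.967188)+1/4·(-4.088672)≈-1.409043
n=3: y≈-1.409043, sp=-2, e=sp−y≈-0.590957; I≈-4.748770, D=e−e_prev≈0.441855; u=0·(-0.590957)+1·(-4.748770)+3/4·0.441855≈-4.417378; next y=2/5·(-1.409043)+1/4·(-4.417378)≈-1.667962
n=4: y≈-1.667962, sp=-2, e=sp−y≈-0.332038; I≈-5.080808, D=e−e_prev≈0.258919; u=0·(-0.332038)+1·(-5.080808)+3/4·0.258919≈-4.886619; next y=2/5·(-1.667962)+1/4·(-4.886619)≈-1.888839
n=5: y≈-1.888839, sp=-2, e=sp−y≈-0.111161; I≈-5.191968, D=e−e_prev≈0.220878; u=0·(-0.111161)+1·(-5.191968)+3/4·0.220878≈-5.026310; next y=2/5·(-1.888839)+1/4·(-5.026310)≈-2.012113
n=6: y≈-2.012113, sp=-2, e=sp−y≈0.012113; I≈-5.179855, D=e−e_prev≈0.123274; u=0·0.012113+1·(-5.179855)+3/4·0.123274≈-5.087400; next y=2/5·(-2.012113)+1/4·(-5.087400)≈-2.076695
n=7: y≈-2.076695, sp=-2, e=sp−y≈0.076695; I≈-5.103160, D=e−e_prev≈0.064582; u=0·0.076695+1·(-5.103160)+3/4·0.064582≈-5.054723; next y=2/5·(-2.076695)+1/4·(-5.054723)≈-2.094359
n=8: y≈-2.094359, sp=-2, e=sp−y≈0.094359; I≈-5.008801, D=e−e_prev≈0.017664; u=0·0.094359+1·(-5.008801)+3/4·0.017664≈-4.995553; next y=2/5·(-2.094359)+1/4·(-4.995553)≈-2.086632
n=9: y≈-2.086632, sp=-2, e=sp−y≈0.086632; I≈-4.922169, D=e−e_prev≈-0.007727; u=0·0.086632+1·(-4.922169)+3/4·(-0.007727)≈-4.927964; next y=2/5·(-2.086632)+1/4·(-4.927964)≈-2.066644
n=10: y≈-2.066644, sp=-2, e=sp−y≈0.066644; I≈-4.855525, D=e−e_prev≈-0.019988; u=0·0.066644+1·(-4.855525)+3/4·(-0.019988)≈-4.870516; next y=2/5·(-2.066644)+1/4·(-4.870516)≈-2.044287
n=11: y≈-2.044287, sp=-2, e=sp−y≈0.044287; I≈-4.811239, D=e−e_prev≈-0.022357; u=0·0.044287+1·(-4.811239)+3/4·(-0.022357)≈-4.828007; next y=2/5·(-2.044287)+1/4·(-4.828007)≈-2.024716
n=12: y≈-2.024716, sp=-2, e=sp−y≈0.024716; I≈-4.786522, D=e−e_prev≈-0.019570; u=0·0.024716+1·(-4.786522)+3/4·(-0.019570)≈-4.801200; next y=2/5·(-2.024716)+1/4·(-4.801200)≈-2.010187
n=13: y≈-2.010187, sp=-2, e=sp−y≈0.010187; I≈-4.776336, D=e−e_prev≈-0.014530; u=0·0.010187+1·(-4.776336)+3/4·(-0.014530)≈-4.787233; next y=2/5·(-2.010187)+1/4·(-4.787233)≈-2.000883

0 -2 -3.500 0.000
1 -2 -2.469 -0.875
2 -2 -4.089 -0.967
3 -2 -4.417 -1.409
4 -2 -4.887 -1.668
5 -2 -5.026 -1.889
6 -2 -5.087 -2.012
7 -2 -5.055 -2.077
8 -2 -4.996 -2.094
9 -2 -4.928 -2.087
10 -2 -4.871 -2.067
11 -2 -4.828 -2.044
12 -2 -4.801 -2.025
13 -2 -4.787 -2.010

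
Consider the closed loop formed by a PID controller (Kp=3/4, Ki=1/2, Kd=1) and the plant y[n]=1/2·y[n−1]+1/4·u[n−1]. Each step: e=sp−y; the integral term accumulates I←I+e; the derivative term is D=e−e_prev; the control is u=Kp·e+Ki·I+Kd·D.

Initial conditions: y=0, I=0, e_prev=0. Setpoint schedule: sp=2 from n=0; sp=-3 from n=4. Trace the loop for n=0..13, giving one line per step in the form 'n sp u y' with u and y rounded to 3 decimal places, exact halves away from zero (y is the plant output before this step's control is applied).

0 2 4.500 0.000
1 2 0.969 1.125
2 2 3.252 0.805
3 2 2.605 1.215
4 -3 -7.940 1.259
5 -3 0.857 -1.355
6 -3 -4.587 -0.464
7 -3 -2.904 -1.378
8 -3 -4.547 -1.415
9 -3 -4.411 -1.844
10 -3 -5.012 -2.025
11 -3 -5.139 -2.265
12 -3 -5.404 -2.417
13 -3 -5.527 -2.560

(exact arithmetic carried between steps; '≈' marks a value shown rounded to 6 d.p. or computed from one; I and e_prev carry over from the previous line; the table rounds u and y to 3 d.p., halves away from zero)
n=0: y=0, sp=2, e=sp−y=2; I=2, D=e−e_prev=2; u=3/4·2+1/2·2+1·2=4.5; next y=1/2·0+1/4·4.5=1.125
n=1: y=1.125, sp=2, e=sp−y=0.875; I=2.875, D=e−e_prev=-1.125; u=3/4·0.875+1/2·2.875+1·(-1.125)=0.96875; next y=1/2·1.125+1/4·0.96875≈0.804688
n=2: y≈0.804688, sp=2, e=sp−y≈1.195313; I≈4.070313, D=e−e_prev≈0.320313; u=3/4·1.195313+1/2·4.070313+1·0.320313≈3.251953; next y=1/2·0.804688+1/4·3.251953≈1.215332
n=3: y≈1.215332, sp=2, e=sp−y≈0.784668; I≈4.854980, D=e−e_prev≈-0.410645; u=3/4·0.784668+1/2·4.854980+1·(-0.410645)≈2.605347; next y=1/2·1.215332+1/4·2.605347≈1.259003
n=4: y≈1.259003, sp=-3, e=sp−y≈-4.259003; I≈0.595978, D=e−e_prev≈-5.043671; u=3/4·(-4.259003)+1/2·0.595978+1·(-5.043671)≈-7.939934; next y=1/2·1.259003+1/4·(-7.939934)≈-1.355482
n=5: y≈-1.355482, sp=-3, e=sp−y≈-1.644518; I≈-1.048540, D=e−e_prev≈2.614485; u=3/4·(-1.644518)+1/2·(-1.048540)+1·2.614485≈0.856826; next y=1/2·(-1.355482)+1/4·0.856826≈-0.463534
n=6: y≈-0.463534, sp=-3, e=sp−y≈-2.536466; I≈-3.585006, D=e−e_prev≈-0.891948; u=3/4·(-2.536466)+1/2·(-3.585006)+1·(-0.891948)≈-4.586800; next y=1/2·(-0.463534)+1/4·(-4.586800)≈-1.378467
n=7: y≈-1.378467, sp=-3, e=sp−y≈-1.621533; I≈-5.206539, D=e−e_prev≈0.914933; u=3/4·(-1.621533)+1/2·(-5.206539)+1·0.914933≈-2.904486; next y=1/2·(-1.378467)+1/4·(-2.904486)≈-1.415355
n=8: y≈-1.415355, sp=-3, e=sp−y≈-1.584645; I≈-6.791183, D=e−e_prev≈0.036888; u=3/4·(-1.584645)+1/2·(-6.791183)+1·0.036888≈-4.547187; next y=1/2·(-1.415355)+1/4·(-4.547187)≈-1.844474
n=9: y≈-1.844474, sp=-3, e=sp−y≈-1.155526; I≈-7.946709, D=e−e_prev≈0.429119; u=3/4·(-1.155526)+1/2·(-7.946709)+1·0.429119≈-4.410879; next y=1/2·(-1.844474)+1/4·(-4.410879)≈-2.024957
n=10: y≈-2.024957, sp=-3, e=sp−y≈-0.975043; I≈-8.921752, D=e−e_prev≈0.180483; u=3/4·(-0.975043)+1/2·(-8.921752)+1·0.180483≈-5.011676; next y=1/2·(-2.024957)+1/4·(-5.011676)≈-2.265397
n=11: y≈-2.265397, sp=-3, e=sp−y≈-0.734603; I≈-9.656355, D=e−e_prev≈0.240440; u=3/4·(-0.734603)+1/2·(-9.656355)+1·0.240440≈-5.138689; next y=1/2·(-2.265397)+1/4·(-5.138689)≈-2.417371
n=12: y≈-2.417371, sp=-3, e=sp−y≈-0.582629; I≈-10.238984, D=e−e_prev≈0.151974; u=3/4·(-0.582629)+1/2·(-10.238984)+1·0.151974≈-5.404490; next y=1/2·(-2.417371)+1/4·(-5.404490)≈-2.559808
n=13: y≈-2.559808, sp=-3, e=sp−y≈-0.440192; I≈-10.679176, D=e−e_prev≈0.142437; u=3/4·(-0.440192)+1/2·(-10.679176)+1·0.142437≈-5.527295; next y=1/2·(-2.559808)+1/4·(-5.527295)≈-2.661728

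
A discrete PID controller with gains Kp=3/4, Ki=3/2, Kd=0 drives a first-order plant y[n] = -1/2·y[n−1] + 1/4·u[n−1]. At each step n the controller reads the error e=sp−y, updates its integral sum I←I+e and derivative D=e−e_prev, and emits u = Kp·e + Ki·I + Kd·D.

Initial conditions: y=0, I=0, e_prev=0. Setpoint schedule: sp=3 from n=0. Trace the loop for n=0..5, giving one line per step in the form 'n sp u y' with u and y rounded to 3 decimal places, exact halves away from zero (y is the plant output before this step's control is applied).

(exact arithmetic carried between steps; '≈' marks a value shown rounded to 6 d.p. or computed from one; I and e_prev carry over from the previous line; the table rounds u and y to 3 d.p., halves away from zero)
n=0: y=0, sp=3, e=sp−y=3; I=3, D=e−e_prev=3; u=3/4·3+3/2·3+0·3=6.75; next y=-1/2·0+1/4·6.75=1.6875
n=1: y=1.6875, sp=3, e=sp−y=1.3125; I=4.3125, D=e−e_prev=-1.6875; u=3/4·1.3125+3/2·4.3125+0·(-1.6875)=7.453125; next y=-1/2·1.6875+1/4·7.453125≈1.019531
n=2: y≈1.019531, sp=3, e=sp−y≈1.980469; I≈6.292969, D=e−e_prev≈0.667969; u=3/4·1.980469+3/2·6.292969+0·0.667969≈10.924805; next y=-1/2·1.019531+1/4·10.924805≈2.221436
n=3: y≈2.221436, sp=3, e=sp−y≈0.778564; I≈7.071533, D=e−e_prev≈-1.201904; u=3/4·0.778564+3/2·7.071533+0·(-1.201904)≈11.191223; next y=-1/2·2.221436+1/4·11.191223≈1.687088
n=4: y≈1.687088, sp=3, e=sp−y≈1.312912; I≈8.384445, D=e−e_prev≈0.534348; u=3/4·1.312912+3/2·8.384445+0·0.534348≈13.561352; next y=-1/2·1.687088+1/4·13.561352≈2.546794
n=5: y≈2.546794, sp=3, e=sp−y≈0.453206; I≈8.837651, D=e−e_prev≈-0.859706; u=3/4·0.453206+3/2·8.837651+0·(-0.859706)≈13.596381; next y=-1/2·2.546794+1/4·13.596381≈2.125698

0 3 6.750 0.000
1 3 7.453 1.688
2 3 10.925 1.020
3 3 11.191 2.221
4 3 13.561 1.687
5 3 13.596 2.547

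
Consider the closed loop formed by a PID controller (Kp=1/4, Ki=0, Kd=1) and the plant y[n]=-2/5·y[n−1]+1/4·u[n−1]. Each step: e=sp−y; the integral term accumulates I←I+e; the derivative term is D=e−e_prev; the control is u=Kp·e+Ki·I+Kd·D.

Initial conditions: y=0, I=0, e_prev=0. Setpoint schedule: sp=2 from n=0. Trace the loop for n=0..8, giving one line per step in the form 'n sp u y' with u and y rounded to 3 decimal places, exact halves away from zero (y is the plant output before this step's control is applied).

0 2 2.500 0.000
1 2 -0.281 0.625
2 2 1.525 -0.320
3 2 -0.457 0.509
4 2 1.407 -0.318
5 2 -0.417 0.479
6 2 1.349 -0.296
7 2 -0.365 0.456
8 2 1.297 -0.274

(exact arithmetic carried between steps; '≈' marks a value shown rounded to 6 d.p. or computed from one; I and e_prev carry over from the previous line; the table rounds u and y to 3 d.p., halves away from zero)
n=0: y=0, sp=2, e=sp−y=2; I=2, D=e−e_prev=2; u=1/4·2+0·2+1·2=2.5; next y=-2/5·0+1/4·2.5=0.625
n=1: y=0.625, sp=2, e=sp−y=1.375; I=3.375, D=e−e_prev=-0.625; u=1/4·1.375+0·3.375+1·(-0.625)=-0.28125; next y=-2/5·0.625+1/4·(-0.28125)≈-0.320313
n=2: y≈-0.320313, sp=2, e=sp−y≈2.320313; I≈5.695313, D=e−e_prev≈0.945313; u=1/4·2.320313+0·5.695313+1·0.945313≈1.525391; next y=-2/5·(-0.320313)+1/4·1.525391≈0.509473
n=3: y≈0.509473, sp=2, e=sp−y≈1.490527; I≈7.185840, D=e−e_prev≈-0.829785; u=1/4·1.490527+0·7.185840+1·(-0.829785)≈-0.457153; next y=-2/5·0.509473+1/4·(-0.457153)≈-0.318077
n=4: y≈-0.318077, sp=2, e=sp−y≈2.318077; I≈9.503917, D=e−e_prev≈0.827550; u=1/4·2.318077+0·9.503917+1·0.827550≈1.407069; next y=-2/5·(-0.318077)+1/4·1.407069≈0.478998
n=5: y≈0.478998, sp=2, e=sp−y≈1.521002; I≈11.024919, D=e−e_prev≈-0.797076; u=1/4·1.521002+0·11.024919+1·(-0.797076)≈-0.416825; next y=-2/5·0.478998+1/4·(-0.416825)≈-0.295806
n=6: y≈-0.295806, sp=2, e=sp−y≈2.295806; I≈13.320725, D=e−e_prev≈0.774804; u=1/4·2.295806+0·13.320725+1·0.774804≈1.348755; next y=-2/5·(-0.295806)+1/4·1.348755≈0.455511
n=7: y≈0.455511, sp=2, e=sp−y≈1.544489; I≈14.865213, D=e−e_prev≈-0.751317; u=1/4·1.544489+0·14.865213+1·(-0.751317)≈-0.365195; next y=-2/5·0.455511+1/4·(-0.365195)≈-0.273503
n=8: y≈-0.273503, sp=2, e=sp−y≈2.273503; I≈17.138717, D=e−e_prev≈0.729014; u=1/4·2.273503+0·17.138717+1·0.729014≈1.297390; next y=-2/5·(-0.273503)+1/4·1.297390≈0.433749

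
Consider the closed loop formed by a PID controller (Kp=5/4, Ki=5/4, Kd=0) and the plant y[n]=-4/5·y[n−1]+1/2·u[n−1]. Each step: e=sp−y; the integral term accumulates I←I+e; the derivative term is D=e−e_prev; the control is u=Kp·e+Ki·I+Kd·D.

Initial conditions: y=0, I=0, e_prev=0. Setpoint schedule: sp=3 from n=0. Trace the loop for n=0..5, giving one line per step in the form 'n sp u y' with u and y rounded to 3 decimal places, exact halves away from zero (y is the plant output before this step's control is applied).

0 3 7.500 0.000
1 3 1.875 3.750
2 3 15.469 -2.063
3 3 -6.820 9.384
4 3 35.954 -10.918
5 3 -40.721 26.711

(exact arithmetic carried between steps; '≈' marks a value shown rounded to 6 d.p. or computed from one; I and e_prev carry over from the previous line; the table rounds u and y to 3 d.p., halves away from zero)
n=0: y=0, sp=3, e=sp−y=3; I=3, D=e−e_prev=3; u=5/4·3+5/4·3+0·3=7.5; next y=-4/5·0+1/2·7.5=3.75
n=1: y=3.75, sp=3, e=sp−y=-0.75; I=2.25, D=e−e_prev=-3.75; u=5/4·(-0.75)+5/4·2.25+0·(-3.75)=1.875; next y=-4/5·3.75+1/2·1.875=-2.0625
n=2: y=-2.0625, sp=3, e=sp−y=5.0625; I=7.3125, D=e−e_prev=5.8125; u=5/4·5.0625+5/4·7.3125+0·5.8125=15.46875; next y=-4/5·(-2.0625)+1/2·15.46875=9.384375
n=3: y=9.384375, sp=3, e=sp−y=-6.384375; I=0.928125, D=e−e_prev=-11.446875; u=5/4·(-6.384375)+5/4·0.928125+0·(-11.446875)≈-6.820313; next y=-4/5·9.384375+1/2·(-6.820313)≈-10.917656
n=4: y≈-10.917656, sp=3, e=sp−y≈13.917656; I≈14.845781, D=e−e_prev≈20.302031; u=5/4·13.917656+5/4·14.845781+0·20.302031≈35.954297; next y=-4/5·(-10.917656)+1/2·35.954297≈26.711273
n=5: y≈26.711273, sp=3, e=sp−y≈-23.711273; I≈-8.865492, D=e−e_prev≈-37.628930; u=5/4·(-23.711273)+5/4·(-8.865492)+0·(-37.628930)≈-40.720957; next y=-4/5·26.711273+1/2·(-40.720957)≈-41.729497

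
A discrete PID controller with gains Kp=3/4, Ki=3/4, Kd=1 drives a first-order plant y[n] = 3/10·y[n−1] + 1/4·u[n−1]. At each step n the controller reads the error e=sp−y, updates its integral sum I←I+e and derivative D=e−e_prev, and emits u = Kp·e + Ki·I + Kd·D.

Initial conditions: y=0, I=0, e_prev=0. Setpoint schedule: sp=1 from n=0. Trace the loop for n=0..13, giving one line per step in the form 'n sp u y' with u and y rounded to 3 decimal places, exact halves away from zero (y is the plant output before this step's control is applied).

0 1 2.500 0.000
1 1 0.688 0.625
2 1 2.258 0.359
3 1 1.690 0.672
4 1 2.369 0.624
5 1 2.215 0.780
6 1 2.515 0.788
7 1 2.489 0.865
8 1 2.626 0.882
9 1 2.633 0.921
10 1 2.698 0.935
11 1 2.710 0.955
12 1 2.741 0.964
13 1 2.751 0.974

(exact arithmetic carried between steps; '≈' marks a value shown rounded to 6 d.p. or computed from one; I and e_prev carry over from the previous line; the table rounds u and y to 3 d.p., halves away from zero)
n=0: y=0, sp=1, e=sp−y=1; I=1, D=e−e_prev=1; u=3/4·1+3/4·1+1·1=2.5; next y=3/10·0+1/4·2.5=0.625
n=1: y=0.625, sp=1, e=sp−y=0.375; I=1.375, D=e−e_prev=-0.625; u=3/4·0.375+3/4·1.375+1·(-0.625)=0.6875; next y=3/10·0.625+1/4·0.6875=0.359375
n=2: y=0.359375, sp=1, e=sp−y=0.640625; I=2.015625, D=e−e_prev=0.265625; u=3/4·0.640625+3/4·2.015625+1·0.265625≈2.257813; next y=3/10·0.359375+1/4·2.257813≈0.672266
n=3: y≈0.672266, sp=1, e=sp−y≈0.327734; I≈2.343359, D=e−e_prev≈-0.312891; u=3/4·0.327734+3/4·2.343359+1·(-0.312891)≈1.690430; next y=3/10·0.672266+1/4·1.690430≈0.624287
n=4: y≈0.624287, sp=1, e=sp−y≈0.375713; I≈2.719072, D=e−e_prev≈0.047979; u=3/4·0.375713+3/4·2.719072+1·0.047979≈2.369067; next y=3/10·0.624287+1/4·2.369067≈0.779553
n=5: y≈0.779553, sp=1, e=sp−y≈0.220447; I≈2.939519, D=e−e_prev≈-0.155266; u=3/4·0.220447+3/4·2.939519+1·(-0.155266)≈2.214709; next y=3/10·0.779553+1/4·2.214709≈0.787543
n=6: y≈0.787543, sp=1, e=sp−y≈0.212457; I≈3.151976, D=e−e_prev≈-0.007990; u=3/4·0.212457+3/4·3.151976+1·(-0.007990)≈2.515335; next y=3/10·0.787543+1/4·2.515335≈0.865097
n=7: y≈0.865097, sp=1, e=sp−y≈0.134903; I≈3.286880, D=e−e_prev≈-0.077553; u=3/4·0.134903+3/4·3.286880+1·(-0.077553)≈2.488784; next y=3/10·0.865097+1/4·2.488784≈0.881725
n=8: y≈0.881725, sp=1, e=sp−y≈0.118275; I≈3.405155, D=e−e_prev≈-0.016628; u=3/4·0.118275+3/4·3.405155+1·(-0.016628)≈2.625944; next y=3/10·0.881725+1/4·2.625944≈0.921003
n=9: y≈0.921003, sp=1, e=sp−y≈0.078997; I≈3.484151, D=e−e_prev≈-0.039279; u=3/4·0.078997+3/4·3.484151+1·(-0.039279)≈2.633082; next y=3/10·0.921003+1/4·2.633082≈0.934572
n=10: y≈0.934572, sp=1, e=sp−y≈0.065428; I≈3.549580, D=e−e_prev≈-0.013568; u=3/4·0.065428+3/4·3.549580+1·(-0.013568)≈2.697688; next y=3/10·0.934572+1/4·2.697688≈0.954793
n=11: y≈0.954793, sp=1, e=sp−y≈0.045207; I≈3.594786, D=e−e_prev≈-0.020222; u=3/4·0.045207+3/4·3.594786+1·(-0.020222)≈2.709773; next y=3/10·0.954793+1/4·2.709773≈0.963881
n=12: y≈0.963881, sp=1, e=sp−y≈0.036119; I≈3.630905, D=e−e_prev≈-0.009088; u=3/4·0.036119+3/4·3.630905+1·(-0.009088)≈2.741180; next y=3/10·0.963881+1/4·2.741180≈0.974459
n=13: y≈0.974459, sp=1, e=sp−y≈0.025541; I≈3.656446, D=e−e_prev≈-0.010578; u=3/4·0.025541+3/4·3.656446+1·(-0.010578)≈2.750911; next y=3/10·0.974459+1/4·2.750911≈0.980066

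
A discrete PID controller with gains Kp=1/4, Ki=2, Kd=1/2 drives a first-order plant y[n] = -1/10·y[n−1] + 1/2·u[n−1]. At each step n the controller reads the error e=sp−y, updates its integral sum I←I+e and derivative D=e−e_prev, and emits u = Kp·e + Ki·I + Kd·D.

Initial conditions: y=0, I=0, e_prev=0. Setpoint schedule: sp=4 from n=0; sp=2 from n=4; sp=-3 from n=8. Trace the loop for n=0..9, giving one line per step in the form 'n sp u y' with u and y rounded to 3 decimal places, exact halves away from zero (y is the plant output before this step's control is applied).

0 4 11.000 0.000
1 4 1.875 5.500
2 4 15.684 0.388
3 4 -0.041 7.803
4 2 14.222 -0.801
5 2 -5.456 7.191
6 2 17.413 -3.447
7 2 -11.382 9.051
8 -3 10.044 -6.596
9 -3 -21.851 5.682

(exact arithmetic carried between steps; '≈' marks a value shown rounded to 6 d.p. or computed from one; I and e_prev carry over from the previous line; the table rounds u and y to 3 d.p., halves away from zero)
n=0: y=0, sp=4, e=sp−y=4; I=4, D=e−e_prev=4; u=1/4·4+2·4+1/2·4=11; next y=-1/10·0+1/2·11=5.5
n=1: y=5.5, sp=4, e=sp−y=-1.5; I=2.5, D=e−e_prev=-5.5; u=1/4·(-1.5)+2·2.5+1/2·(-5.5)=1.875; next y=-1/10·5.5+1/2·1.875=0.3875
n=2: y=0.3875, sp=4, e=sp−y=3.6125; I=6.1125, D=e−e_prev=5.1125; u=1/4·3.6125+2·6.1125+1/2·5.1125=15.684375; next y=-1/10·0.3875+1/2·15.684375≈7.803438
n=3: y≈7.803438, sp=4, e=sp−y≈-3.803438; I≈2.309063, D=e−e_prev≈-7.415938; u=1/4·(-3.803438)+2·2.309063+1/2·(-7.415938)≈-0.040703; next y=-1/10·7.803438+1/2·(-0.040703)≈-0.800695
n=4: y≈-0.800695, sp=2, e=sp−y≈2.800695; I≈5.109758, D=e−e_prev≈6.604133; u=1/4·2.800695+2·5.109758+1/2·6.604133≈14.221756; next y=-1/10·(-0.800695)+1/2·14.221756≈7.190947
n=5: y≈7.190947, sp=2, e=sp−y≈-5.190947; I≈-0.081190, D=e−e_prev≈-7.991643; u=1/4·(-5.190947)+2·(-0.081190)+1/2·(-7.991643)≈-5.455938; next y=-1/10·7.190947+1/2·(-5.455938)≈-3.447064
n=6: y≈-3.447064, sp=2, e=sp−y≈5.447064; I≈5.365874, D=e−e_prev≈10.638011; u=1/4·5.447064+2·5.365874+1/2·10.638011≈17.412519; next y=-1/10·(-3.447064)+1/2·17.412519≈9.050966
n=7: y≈9.050966, sp=2, e=sp−y≈-7.050966; I≈-1.685092, D=e−e_prev≈-12.498029; u=1/4·(-7.050966)+2·(-1.685092)+1/2·(-12.498029)≈-11.381940; next y=-1/10·9.050966+1/2·(-11.381940)≈-6.596067
n=8: y≈-6.596067, sp=-3, e=sp−y≈3.596067; I≈1.910975, D=e−e_prev≈10.647033; u=1/4·3.596067+2·1.910975+1/2·10.647033≈10.044482; next y=-1/10·(-6.596067)+1/2·10.044482≈5.681848
n=9: y≈5.681848, sp=-3, e=sp−y≈-8.681848; I≈-6.770873, D=e−e_prev≈-12.277915; u=1/4·(-8.681848)+2·(-6.770873)+1/2·(-12.277915)≈-21.851166; next y=-1/10·5.681848+1/2·(-21.851166)≈-11.493768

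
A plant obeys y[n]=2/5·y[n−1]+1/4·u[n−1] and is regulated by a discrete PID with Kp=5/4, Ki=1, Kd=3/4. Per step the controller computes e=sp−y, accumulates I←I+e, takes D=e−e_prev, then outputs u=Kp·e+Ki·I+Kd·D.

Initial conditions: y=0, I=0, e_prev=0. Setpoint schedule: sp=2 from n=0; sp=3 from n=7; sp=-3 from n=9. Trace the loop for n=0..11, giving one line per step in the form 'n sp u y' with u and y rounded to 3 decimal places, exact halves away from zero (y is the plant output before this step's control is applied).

0 2 6.000 0.000
1 2 2.000 1.500
2 2 4.825 1.100
3 2 3.786 1.646
4 2 4.673 1.605
5 2 4.421 1.810
6 2 4.708 1.830
7 3 7.655 1.909
8 3 5.750 2.677
9 -3 -10.844 2.508
10 -3 0.669 -1.708
11 -3 -7.361 -0.516

(exact arithmetic carried between steps; '≈' marks a value shown rounded to 6 d.p. or computed from one; I and e_prev carry over from the previous line; the table rounds u and y to 3 d.p., halves away from zero)
n=0: y=0, sp=2, e=sp−y=2; I=2, D=e−e_prev=2; u=5/4·2+1·2+3/4·2=6; next y=2/5·0+1/4·6=1.5
n=1: y=1.5, sp=2, e=sp−y=0.5; I=2.5, D=e−e_prev=-1.5; u=5/4·0.5+1·2.5+3/4·(-1.5)=2; next y=2/5·1.5+1/4·2=1.1
n=2: y=1.1, sp=2, e=sp−y=0.9; I=3.4, D=e−e_prev=0.4; u=5/4·0.9+1·3.4+3/4·0.4=4.825; next y=2/5·1.1+1/4·4.825=1.64625
n=3: y=1.64625, sp=2, e=sp−y=0.35375; I=3.75375, D=e−e_prev=-0.54625; u=5/4·0.35375+1·3.75375+3/4·(-0.54625)=3.78625; next y=2/5·1.64625+1/4·3.78625≈1.605063
n=4: y≈1.605063, sp=2, e=sp−y≈0.394938; I≈4.148688, D=e−e_prev≈0.041188; u=5/4·0.394938+1·4.148688+3/4·0.041188≈4.67325; next y=2/5·1.605063+1/4·4.67325≈1.810338
n=5: y≈1.810338, sp=2, e=sp−y≈0.189663; I≈4.33835, D=e−e_prev≈-0.205275; u=5/4·0.189663+1·4.33835+3/4·(-0.205275)≈4.421472; next y=2/5·1.810338+1/4·4.421472≈1.829503
n=6: y≈1.829503, sp=2, e=sp−y≈0.170497; I≈4.508847, D=e−e_prev≈-0.019165; u=5/4·0.170497+1·4.508847+3/4·(-0.019165)≈4.707594; next y=2/5·1.829503+1/4·4.707594≈1.908700
n=7: y≈1.908700, sp=3, e=sp−y≈1.091300; I≈5.600147, D=e−e_prev≈0.920803; u=5/4·1.091300+1·5.600147+3/4·0.920803≈7.654875; next y=2/5·1.908700+1/4·7.654875≈2.677199
n=8: y≈2.677199, sp=3, e=sp−y≈0.322801; I≈5.922949, D=e−e_prev≈-0.768499; u=5/4·0.322801+1·5.922949+3/4·(-0.768499)≈5.750076; next y=2/5·2.677199+1/4·5.750076≈2.508398
n=9: y≈2.508398, sp=-3, e=sp−y≈-5.508398; I≈0.414550, D=e−e_prev≈-5.831200; u=5/4·(-5.508398)+1·0.414550+3/4·(-5.831200)≈-10.844348; next y=2/5·2.508398+1/4·(-10.844348)≈-1.707728
n=10: y≈-1.707728, sp=-3, e=sp−y≈-1.292272; I≈-0.877722, D=e−e_prev≈4.216126; u=5/4·(-1.292272)+1·(-0.877722)+3/4·4.216126≈0.669032; next y=2/5·(-1.707728)+1/4·0.669032≈-0.515833
n=11: y≈-0.515833, sp=-3, e=sp−y≈-2.484167; I≈-3.361889, D=e−e_prev≈-1.191894; u=5/4·(-2.484167)+1·(-3.361889)+3/4·(-1.191894)≈-7.361019; next y=2/5·(-0.515833)+1/4·(-7.361019)≈-2.046588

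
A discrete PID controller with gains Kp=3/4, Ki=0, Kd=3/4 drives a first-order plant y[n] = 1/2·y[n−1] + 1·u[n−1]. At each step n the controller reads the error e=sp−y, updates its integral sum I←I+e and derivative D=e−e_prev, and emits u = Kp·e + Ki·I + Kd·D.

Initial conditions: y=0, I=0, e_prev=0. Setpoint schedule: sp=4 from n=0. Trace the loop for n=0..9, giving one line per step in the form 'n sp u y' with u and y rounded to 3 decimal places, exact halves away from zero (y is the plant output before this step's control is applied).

(exact arithmetic carried between steps; '≈' marks a value shown rounded to 6 d.p. or computed from one; I and e_prev carry over from the previous line; the table rounds u and y to 3 d.p., halves away from zero)
n=0: y=0, sp=4, e=sp−y=4; I=4, D=e−e_prev=4; u=3/4·4+0·4+3/4·4=6; next y=1/2·0+1·6=6
n=1: y=6, sp=4, e=sp−y=-2; I=2, D=e−e_prev=-6; u=3/4·(-2)+0·2+3/4·(-6)=-6; next y=1/2·6+1·(-6)=-3
n=2: y=-3, sp=4, e=sp−y=7; I=9, D=e−e_prev=9; u=3/4·7+0·9+3/4·9=12; next y=1/2·(-3)+1·12=10.5
n=3: y=10.5, sp=4, e=sp−y=-6.5; I=2.5, D=e−e_prev=-13.5; u=3/4·(-6.5)+0·2.5+3/4·(-13.5)=-15; next y=1/2·10.5+1·(-15)=-9.75
n=4: y=-9.75, sp=4, e=sp−y=13.75; I=16.25, D=e−e_prev=20.25; u=3/4·13.75+0·16.25+3/4·20.25=25.5; next y=1/2·(-9.75)+1·25.5=20.625
n=5: y=20.625, sp=4, e=sp−y=-16.625; I=-0.375, D=e−e_prev=-30.375; u=3/4·(-16.625)+0·(-0.375)+3/4·(-30.375)=-35.25; next y=1/2·20.625+1·(-35.25)=-24.9375
n=6: y=-24.9375, sp=4, e=sp−y=28.9375; I=28.5625, D=e−e_prev=45.5625; u=3/4·28.9375+0·28.5625+3/4·45.5625=55.875; next y=1/2·(-24.9375)+1·55.875=43.40625
n=7: y=43.40625, sp=4, e=sp−y=-39.40625; I=-10.84375, D=e−e_prev=-68.34375; u=3/4·(-39.40625)+0·(-10.84375)+3/4·(-68.34375)=-80.8125; next y=1/2·43.40625+1·(-80.8125)=-59.109375
n=8: y=-59.109375, sp=4, e=sp−y=63.109375; I=52.265625, D=e−e_prev=102.515625; u=3/4·63.109375+0·52.265625+3/4·102.515625=124.21875; next y=1/2·(-59.109375)+1·124.21875≈94.664063
n=9: y≈94.664063, sp=4, e=sp−y≈-90.664063; I≈-38.398438, D=e−e_prev≈-153.773438; u=3/4·(-90.664063)+0·(-38.398438)+3/4·(-153.773438)≈-183.328125; next y=1/2·94.664063+1·(-183.328125)≈-135.996094

0 4 6.000 0.000
1 4 -6.000 6.000
2 4 12.000 -3.000
3 4 -15.000 10.500
4 4 25.500 -9.750
5 4 -35.250 20.625
6 4 55.875 -24.938
7 4 -80.813 43.406
8 4 124.219 -59.109
9 4 -183.328 94.664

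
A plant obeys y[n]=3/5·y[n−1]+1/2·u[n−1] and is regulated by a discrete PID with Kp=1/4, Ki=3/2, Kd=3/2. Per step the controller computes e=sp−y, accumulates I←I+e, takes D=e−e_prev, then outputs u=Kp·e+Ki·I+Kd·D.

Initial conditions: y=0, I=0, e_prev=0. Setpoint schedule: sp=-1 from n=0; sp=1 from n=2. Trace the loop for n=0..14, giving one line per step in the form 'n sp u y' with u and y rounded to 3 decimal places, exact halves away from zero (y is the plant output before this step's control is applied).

0 -1 -3.250 0.000
1 -1 2.031 -1.625
2 1 1.618 0.041
3 1 -0.021 0.833
4 1 2.536 0.490
5 1 -0.698 1.561
6 1 3.232 0.588
7 1 -2.098 1.969
8 1 4.489 0.132
9 1 -4.087 2.324
10 1 6.877 -0.649
11 1 -7.128 3.049
12 1 10.892 -1.734
13 1 -12.136 4.405
14 1 17.414 -3.425

(exact arithmetic carried between steps; '≈' marks a value shown rounded to 6 d.p. or computed from one; I and e_prev carry over from the previous line; the table rounds u and y to 3 d.p., halves away from zero)
n=0: y=0, sp=-1, e=sp−y=-1; I=-1, D=e−e_prev=-1; u=1/4·(-1)+3/2·(-1)+3/2·(-1)=-3.25; next y=3/5·0+1/2·(-3.25)=-1.625
n=1: y=-1.625, sp=-1, e=sp−y=0.625; I=-0.375, D=e−e_prev=1.625; u=1/4·0.625+3/2·(-0.375)+3/2·1.625=2.03125; next y=3/5·(-1.625)+1/2·2.03125=0.040625
n=2: y=0.040625, sp=1, e=sp−y=0.959375; I=0.584375, D=e−e_prev=0.334375; u=1/4·0.959375+3/2·0.584375+3/2·0.334375≈1.617969; next y=3/5·0.040625+1/2·1.617969≈0.833359
n=3: y≈0.833359, sp=1, e=sp−y≈0.166641; I≈0.751016, D=e−e_prev≈-0.792734; u=1/4·0.166641+3/2·0.751016+3/2·(-0.792734)≈-0.020918; next y=3/5·0.833359+1/2·(-0.020918)≈0.489557
n=4: y≈0.489557, sp=1, e=sp−y≈0.510443; I≈1.261459, D=e−e_prev≈0.343803; u=1/4·0.510443+3/2·1.261459+3/2·0.343803≈2.535503; next y=3/5·0.489557+1/2·2.535503≈1.561486
n=5: y≈1.561486, sp=1, e=sp−y≈-0.561486; I≈0.699973, D=e−e_prev≈-1.071929; u=1/4·(-0.561486)+3/2·0.699973+3/2·(-1.071929)≈-0.698305; next y=3/5·1.561486+1/2·(-0.698305)≈0.587739
n=6: y≈0.587739, sp=1, e=sp−y≈0.412261; I≈1.112234, D=e−e_prev≈0.973747; u=1/4·0.412261+3/2·1.112234+3/2·0.973747≈3.232037; next y=3/5·0.587739+1/2·3.232037≈1.968662
n=7: y≈1.968662, sp=1, e=sp−y≈-0.968662; I≈0.143573, D=e−e_prev≈-1.380923; u=1/4·(-0.968662)+3/2·0.143573+3/2·(-1.380923)≈-2.098191; next y=3/5·1.968662+1/2·(-2.098191)≈0.132102
n=8: y≈0.132102, sp=1, e=sp−y≈0.867898; I≈1.011471, D=e−e_prev≈1.836560; u=1/4·0.867898+3/2·1.011471+3/2·1.836560≈4.489022; next y=3/5·0.132102+1/2·4.489022≈2.323772
n=9: y≈2.323772, sp=1, e=sp−y≈-1.323772; I≈-0.312301, D=e−e_prev≈-2.191670; u=1/4·(-1.323772)+3/2·(-0.312301)+3/2·(-2.191670)≈-4.086899; next y=3/5·2.323772+1/2·(-4.086899)≈-0.649187
n=10: y≈-0.649187, sp=1, e=sp−y≈1.649187; I≈1.336886, D=e−e_prev≈2.972958; u=1/4·1.649187+3/2·1.336886+3/2·2.972958≈6.877063; next y=3/5·(-0.649187)+1/2·6.877063≈3.049020
n=11: y≈3.049020, sp=1, e=sp−y≈-2.049020; I≈-0.712134, D=e−e_prev≈-3.698206; u=1/4·(-2.049020)+3/2·(-0.712134)+3/2·(-3.698206)≈-7.127765; next y=3/5·3.049020+1/2·(-7.127765)≈-1.734471
n=12: y≈-1.734471, sp=1, e=sp−y≈2.734471; I≈2.022337, D=e−e_prev≈4.783490; u=1/4·2.734471+3/2·2.022337+3/2·4.783490≈10.892358; next y=3/5·(-1.734471)+1/2·10.892358≈4.405497
n=13: y≈4.405497, sp=1, e=sp−y≈-3.405497; I≈-1.383160, D=e−e_prev≈-6.139967; u=1/4·(-3.405497)+3/2·(-1.383160)+3/2·(-6.139967)≈-12.136065; next y=3/5·4.405497+1/2·(-12.136065)≈-3.424734
n=14: y≈-3.424734, sp=1, e=sp−y≈4.424734; I≈3.041575, D=e−e_prev≈7.830231; u=1/4·4.424734+3/2·3.041575+3/2·7.830231≈17.413892; next y=3/5·(-3.424734)+1/2·17.413892≈6.652105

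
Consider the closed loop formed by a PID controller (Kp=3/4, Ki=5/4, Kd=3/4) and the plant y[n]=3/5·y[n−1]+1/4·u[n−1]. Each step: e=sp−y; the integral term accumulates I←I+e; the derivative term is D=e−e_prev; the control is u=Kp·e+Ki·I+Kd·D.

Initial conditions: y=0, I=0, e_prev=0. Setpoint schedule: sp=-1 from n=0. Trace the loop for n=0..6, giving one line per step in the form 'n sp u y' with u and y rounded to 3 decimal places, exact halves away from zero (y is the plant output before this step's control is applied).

0 -1 -2.750 0.000
1 -1 -1.359 -0.688
2 -1 -2.087 -0.752
3 -1 -1.838 -0.973
4 -1 -1.844 -1.043
5 -1 -1.722 -1.087
6 -1 -1.658 -1.083

(exact arithmetic carried between steps; '≈' marks a value shown rounded to 6 d.p. or computed from one; I and e_prev carry over from the previous line; the table rounds u and y to 3 d.p., halves away from zero)
n=0: y=0, sp=-1, e=sp−y=-1; I=-1, D=e−e_prev=-1; u=3/4·(-1)+5/4·(-1)+3/4·(-1)=-2.75; next y=3/5·0+1/4·(-2.75)=-0.6875
n=1: y=-0.6875, sp=-1, e=sp−y=-0.3125; I=-1.3125, D=e−e_prev=0.6875; u=3/4·(-0.3125)+5/4·(-1.3125)+3/4·0.6875=-1.359375; next y=3/5·(-0.6875)+1/4·(-1.359375)≈-0.752344
n=2: y≈-0.752344, sp=-1, e=sp−y≈-0.247656; I≈-1.560156, D=e−e_prev≈0.064844; u=3/4·(-0.247656)+5/4·(-1.560156)+3/4·0.064844≈-2.087305; next y=3/5·(-0.752344)+1/4·(-2.087305)≈-0.973232
n=3: y≈-0.973232, sp=-1, e=sp−y≈-0.026768; I≈-1.586924, D=e−e_prev≈0.220889; u=3/4·(-0.026768)+5/4·(-1.586924)+3/4·0.220889≈-1.838064; next y=3/5·(-0.973232)+1/4·(-1.838064)≈-1.043455
n=4: y≈-1.043455, sp=-1, e=sp−y≈0.043455; I≈-1.543468, D=e−e_prev≈0.070223; u=3/4·0.043455+5/4·(-1.543468)+3/4·0.070223≈-1.844077; next y=3/5·(-1.043455)+1/4·(-1.844077)≈-1.087092
n=5: y≈-1.087092, sp=-1, e=sp−y≈0.087092; I≈-1.456376, D=e−e_prev≈0.043637; u=3/4·0.087092+5/4·(-1.456376)+3/4·0.043637≈-1.722423; next y=3/5·(-1.087092)+1/4·(-1.722423)≈-1.082861
n=6: y≈-1.082861, sp=-1, e=sp−y≈0.082861; I≈-1.373515, D=e−e_prev≈-0.004231; u=3/4·0.082861+5/4·(-1.373515)+3/4·(-0.004231)≈-1.657921; next y=3/5·(-1.082861)+1/4·(-1.657921)≈-1.064197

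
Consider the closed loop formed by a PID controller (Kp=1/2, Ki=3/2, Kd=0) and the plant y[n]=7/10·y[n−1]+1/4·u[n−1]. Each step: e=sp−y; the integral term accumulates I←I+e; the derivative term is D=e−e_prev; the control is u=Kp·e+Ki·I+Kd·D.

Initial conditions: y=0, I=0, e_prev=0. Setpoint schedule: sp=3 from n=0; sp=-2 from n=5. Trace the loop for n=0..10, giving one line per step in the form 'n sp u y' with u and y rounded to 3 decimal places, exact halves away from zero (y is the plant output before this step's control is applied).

(exact arithmetic carried between steps; '≈' marks a value shown rounded to 6 d.p. or computed from one; I and e_prev carry over from the previous line; the table rounds u and y to 3 d.p., halves away from zero)
n=0: y=0, sp=3, e=sp−y=3; I=3, D=e−e_prev=3; u=1/2·3+3/2·3+0·3=6; next y=7/10·0+1/4·6=1.5
n=1: y=1.5, sp=3, e=sp−y=1.5; I=4.5, D=e−e_prev=-1.5; u=1/2·1.5+3/2·4.5+0·(-1.5)=7.5; next y=7/10·1.5+1/4·7.5=2.925
n=2: y=2.925, sp=3, e=sp−y=0.075; I=4.575, D=e−e_prev=-1.425; u=1/2·0.075+3/2·4.575+0·(-1.425)=6.9; next y=7/10·2.925+1/4·6.9=3.7725
n=3: y=3.7725, sp=3, e=sp−y=-0.7725; I=3.8025, D=e−e_prev=-0.8475; u=1/2·(-0.7725)+3/2·3.8025+0·(-0.8475)=5.3175; next y=7/10·3.7725+1/4·5.3175=3.970125
n=4: y=3.970125, sp=3, e=sp−y=-0.970125; I=2.832375, D=e−e_prev=-0.197625; u=1/2·(-0.970125)+3/2·2.832375+0·(-0.197625)=3.7635; next y=7/10·3.970125+1/4·3.7635≈3.719963
n=5: y≈3.719963, sp=-2, e=sp−y≈-5.719963; I≈-2.887588, D=e−e_prev≈-4.749838; u=1/2·(-5.719963)+3/2·(-2.887588)+0·(-4.749838)≈-7.191363; next y=7/10·3.719963+1/4·(-7.191363)≈0.806133
n=6: y≈0.806133, sp=-2, e=sp−y≈-2.806133; I≈-5.693721, D=e−e_prev≈2.913829; u=1/2·(-2.806133)+3/2·(-5.693721)+0·2.913829≈-9.943648; next y=7/10·0.806133+1/4·(-9.943648)≈-1.921619
n=7: y≈-1.921619, sp=-2, e=sp−y≈-0.078381; I≈-5.772102, D=e−e_prev≈2.727752; u=1/2·(-0.078381)+3/2·(-5.772102)+0·2.727752≈-8.697344; next y=7/10·(-1.921619)+1/4·(-8.697344)≈-3.519469
n=8: y≈-3.519469, sp=-2, e=sp−y≈1.519469; I≈-4.252633, D=e−e_prev≈1.597850; u=1/2·1.519469+3/2·(-4.252633)+0·1.597850≈-5.619215; next y=7/10·(-3.519469)+1/4·(-5.619215)≈-3.868432
n=9: y≈-3.868432, sp=-2, e=sp−y≈1.868432; I≈-2.384201, D=e−e_prev≈0.348963; u=1/2·1.868432+3/2·(-2.384201)+0·0.348963≈-2.642085; next y=7/10·(-3.868432)+1/4·(-2.642085)≈-3.368424
n=10: y≈-3.368424, sp=-2, e=sp−y≈1.368424; I≈-1.015777, D=e−e_prev≈-0.500008; u=1/2·1.368424+3/2·(-1.015777)+0·(-0.500008)≈-0.839454; next y=7/10·(-3.368424)+1/4·(-0.839454)≈-2.567760

0 3 6.000 0.000
1 3 7.500 1.500
2 3 6.900 2.925
3 3 5.318 3.773
4 3 3.764 3.970
5 -2 -7.191 3.720
6 -2 -9.944 0.806
7 -2 -8.697 -1.922
8 -2 -5.619 -3.519
9 -2 -2.642 -3.868
10 -2 -0.839 -3.368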